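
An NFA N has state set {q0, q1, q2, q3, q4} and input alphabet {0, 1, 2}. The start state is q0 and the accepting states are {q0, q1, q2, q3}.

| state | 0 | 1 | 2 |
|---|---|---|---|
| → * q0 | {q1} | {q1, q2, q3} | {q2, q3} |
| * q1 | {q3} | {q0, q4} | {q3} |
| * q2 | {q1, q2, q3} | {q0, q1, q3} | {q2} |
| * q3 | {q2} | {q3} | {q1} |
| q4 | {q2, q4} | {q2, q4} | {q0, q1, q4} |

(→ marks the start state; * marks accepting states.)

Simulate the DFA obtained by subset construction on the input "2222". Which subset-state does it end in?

Start: {q0}.
δ(q0,2) = {q2, q3}.
Union: {q2, q3}.
After 2: {q2, q3}.
δ(q2,2) = {q2}; δ(q3,2) = {q1}.
Union: {q1, q2}.
After 2: {q1, q2}.
δ(q1,2) = {q3}; δ(q2,2) = {q2}.
Union: {q2, q3}.
After 2: {q2, q3}.
δ(q2,2) = {q2}; δ(q3,2) = {q1}.
Union: {q1, q2}.
After 2: {q1, q2}.

{q1, q2}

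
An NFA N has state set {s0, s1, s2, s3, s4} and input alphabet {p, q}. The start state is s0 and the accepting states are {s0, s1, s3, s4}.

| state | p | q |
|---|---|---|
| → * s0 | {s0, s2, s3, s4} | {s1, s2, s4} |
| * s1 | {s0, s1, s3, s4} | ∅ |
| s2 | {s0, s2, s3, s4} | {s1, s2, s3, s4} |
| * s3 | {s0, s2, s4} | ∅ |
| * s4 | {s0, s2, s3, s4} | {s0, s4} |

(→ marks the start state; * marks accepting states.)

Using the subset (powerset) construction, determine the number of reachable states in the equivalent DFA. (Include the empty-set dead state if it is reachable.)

4

Start state of the DFA: {s0}.
{s0} --p--> {s0, s2, s3, s4}  [new]
{s0} --q--> {s1, s2, s4}  [new]
{s0, s2, s3, s4} --p--> {s0, s2, s3, s4}  [seen]
{s0, s2, s3, s4} --q--> {s0, s1, s2, s3, s4}  [new]
{s1, s2, s4} --p--> {s0, s1, s2, s3, s4}  [seen]
{s1, s2, s4} --q--> {s0, s1, s2, s3, s4}  [seen]
{s0, s1, s2, s3, s4} --p--> {s0, s1, s2, s3, s4}  [seen]
{s0, s1, s2, s3, s4} --q--> {s0, s1, s2, s3, s4}  [seen]
Reachable DFA states: {s0}, {s0, s2, s3, s4}, {s1, s2, s4}, {s0, s1, s2, s3, s4}.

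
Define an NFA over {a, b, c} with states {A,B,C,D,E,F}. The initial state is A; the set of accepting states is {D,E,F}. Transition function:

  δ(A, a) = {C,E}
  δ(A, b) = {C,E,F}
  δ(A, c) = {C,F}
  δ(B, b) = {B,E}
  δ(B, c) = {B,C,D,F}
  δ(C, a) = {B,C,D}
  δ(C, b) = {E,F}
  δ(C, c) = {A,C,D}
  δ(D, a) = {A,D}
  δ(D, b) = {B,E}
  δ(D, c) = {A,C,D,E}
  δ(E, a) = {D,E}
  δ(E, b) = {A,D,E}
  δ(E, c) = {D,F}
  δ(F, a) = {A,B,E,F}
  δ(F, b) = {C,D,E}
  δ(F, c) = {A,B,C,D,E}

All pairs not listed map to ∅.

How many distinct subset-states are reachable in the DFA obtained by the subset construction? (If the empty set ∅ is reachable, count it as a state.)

Start state of the DFA: {A}.
{A} --a--> {C,E}  [new]
{A} --b--> {C,E,F}  [new]
{A} --c--> {C,F}  [new]
{C,E} --a--> {B,C,D,E}  [new]
{C,E} --b--> {A,D,E,F}  [new]
{C,E} --c--> {A,C,D,F}  [new]
{C,E,F} --a--> {A,B,C,D,E,F}  [new]
{C,E,F} --b--> {A,C,D,E,F}  [new]
{C,E,F} --c--> {A,B,C,D,E,F}  [seen]
{C,F} --a--> {A,B,C,D,E,F}  [seen]
{C,F} --b--> {C,D,E,F}  [new]
{C,F} --c--> {A,B,C,D,E}  [new]
{B,C,D,E} --a--> {A,B,C,D,E}  [seen]
{B,C,D,E} --b--> {A,B,D,E,F}  [new]
{B,C,D,E} --c--> {A,B,C,D,E,F}  [seen]
{A,D,E,F} --a--> {A,B,C,D,E,F}  [seen]
{A,D,E,F} --b--> {A,B,C,D,E,F}  [seen]
{A,D,E,F} --c--> {A,B,C,D,E,F}  [seen]
{A,C,D,F} --a--> {A,B,C,D,E,F}  [seen]
{A,C,D,F} --b--> {B,C,D,E,F}  [new]
{A,C,D,F} --c--> {A,B,C,D,E,F}  [seen]
{A,B,C,D,E,F} --a--> {A,B,C,D,E,F}  [seen]
{A,B,C,D,E,F} --b--> {A,B,C,D,E,F}  [seen]
{A,B,C,D,E,F} --c--> {A,B,C,D,E,F}  [seen]
{A,C,D,E,F} --a--> {A,B,C,D,E,F}  [seen]
{A,C,D,E,F} --b--> {A,B,C,D,E,F}  [seen]
{A,C,D,E,F} --c--> {A,B,C,D,E,F}  [seen]
{C,D,E,F} --a--> {A,B,C,D,E,F}  [seen]
{C,D,E,F} --b--> {A,B,C,D,E,F}  [seen]
{C,D,E,F} --c--> {A,B,C,D,E,F}  [seen]
{A,B,C,D,E} --a--> {A,B,C,D,E}  [seen]
{A,B,C,D,E} --b--> {A,B,C,D,E,F}  [seen]
{A,B,C,D,E} --c--> {A,B,C,D,E,F}  [seen]
{A,B,D,E,F} --a--> {A,B,C,D,E,F}  [seen]
{A,B,D,E,F} --b--> {A,B,C,D,E,F}  [seen]
{A,B,D,E,F} --c--> {A,B,C,D,E,F}  [seen]
{B,C,D,E,F} --a--> {A,B,C,D,E,F}  [seen]
{B,C,D,E,F} --b--> {A,B,C,D,E,F}  [seen]
{B,C,D,E,F} --c--> {A,B,C,D,E,F}  [seen]
Reachable DFA states: {A}, {C,E}, {C,E,F}, {C,F}, {B,C,D,E}, {A,D,E,F}, {A,C,D,F}, {A,B,C,D,E,F}, {A,C,D,E,F}, {C,D,E,F}, {A,B,C,D,E}, {A,B,D,E,F}, {B,C,D,E,F}.

13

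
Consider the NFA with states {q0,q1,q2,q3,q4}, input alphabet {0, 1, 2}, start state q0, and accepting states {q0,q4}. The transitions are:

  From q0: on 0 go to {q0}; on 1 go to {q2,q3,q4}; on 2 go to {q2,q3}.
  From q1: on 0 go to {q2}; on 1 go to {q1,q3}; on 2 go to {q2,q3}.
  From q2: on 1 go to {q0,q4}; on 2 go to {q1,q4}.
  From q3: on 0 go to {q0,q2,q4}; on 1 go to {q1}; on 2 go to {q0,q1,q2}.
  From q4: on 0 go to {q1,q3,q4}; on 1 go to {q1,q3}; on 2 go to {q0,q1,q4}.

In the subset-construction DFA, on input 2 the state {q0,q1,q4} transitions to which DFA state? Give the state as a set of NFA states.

δ(q0,2) = {q2,q3}; δ(q1,2) = {q2,q3}; δ(q4,2) = {q0,q1,q4}.
Union: {q0,q1,q2,q3,q4}.

{q0,q1,q2,q3,q4}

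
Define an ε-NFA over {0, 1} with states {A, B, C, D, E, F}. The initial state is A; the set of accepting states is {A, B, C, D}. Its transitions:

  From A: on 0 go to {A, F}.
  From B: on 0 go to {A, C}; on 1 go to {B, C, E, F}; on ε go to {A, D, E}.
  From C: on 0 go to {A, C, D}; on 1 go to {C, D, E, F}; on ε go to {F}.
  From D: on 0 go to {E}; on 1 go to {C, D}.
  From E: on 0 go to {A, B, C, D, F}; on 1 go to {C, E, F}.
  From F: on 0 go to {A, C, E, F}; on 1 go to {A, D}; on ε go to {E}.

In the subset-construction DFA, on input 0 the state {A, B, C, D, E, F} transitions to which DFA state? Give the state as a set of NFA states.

δ(A,0) = {A, F}; δ(B,0) = {A, C}; δ(C,0) = {A, C, D}; δ(D,0) = {E}; δ(E,0) = {A, B, C, D, F}; δ(F,0) = {A, C, E, F}.
Union: {A, B, C, D, E, F}.

{A, B, C, D, E, F}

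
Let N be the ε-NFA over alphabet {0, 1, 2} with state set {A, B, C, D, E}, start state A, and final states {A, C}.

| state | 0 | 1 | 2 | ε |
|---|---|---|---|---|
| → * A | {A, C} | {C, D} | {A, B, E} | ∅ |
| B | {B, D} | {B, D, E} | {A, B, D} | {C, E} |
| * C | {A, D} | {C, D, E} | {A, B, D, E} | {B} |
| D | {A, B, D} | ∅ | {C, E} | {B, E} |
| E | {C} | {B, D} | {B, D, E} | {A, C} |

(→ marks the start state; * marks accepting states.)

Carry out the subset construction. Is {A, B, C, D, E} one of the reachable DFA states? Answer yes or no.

yes

Start state of the DFA: {A} (ε-closure of the NFA start).
{A} --0--> {A, B, C, E}  [new]
{A} --1--> {A, B, C, D, E}  [new]
{A} --2--> {A, B, C, E}  [seen]
{A, B, C, E} --0--> {A, B, C, D, E}  [seen]
{A, B, C, E} --1--> {A, B, C, D, E}  [seen]
{A, B, C, E} --2--> {A, B, C, D, E}  [seen]
{A, B, C, D, E} --0--> {A, B, C, D, E}  [seen]
{A, B, C, D, E} --1--> {A, B, C, D, E}  [seen]
{A, B, C, D, E} --2--> {A, B, C, D, E}  [seen]
Reachable DFA states: {A}, {A, B, C, E}, {A, B, C, D, E}.
{A, B, C, D, E} is among them.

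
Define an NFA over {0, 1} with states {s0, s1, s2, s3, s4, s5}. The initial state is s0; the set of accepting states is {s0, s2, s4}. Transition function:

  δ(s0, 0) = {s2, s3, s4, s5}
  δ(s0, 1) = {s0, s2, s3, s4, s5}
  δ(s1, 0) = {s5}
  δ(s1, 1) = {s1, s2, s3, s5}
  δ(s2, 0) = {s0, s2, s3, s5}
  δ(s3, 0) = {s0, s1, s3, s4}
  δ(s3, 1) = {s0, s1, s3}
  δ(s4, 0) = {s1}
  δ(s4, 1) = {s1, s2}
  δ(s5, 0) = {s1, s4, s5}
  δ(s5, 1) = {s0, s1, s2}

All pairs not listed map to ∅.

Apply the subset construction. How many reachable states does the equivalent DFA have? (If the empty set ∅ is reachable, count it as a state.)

5

Start state of the DFA: {s0}.
{s0} --0--> {s2, s3, s4, s5}  [new]
{s0} --1--> {s0, s2, s3, s4, s5}  [new]
{s2, s3, s4, s5} --0--> {s0, s1, s2, s3, s4, s5}  [new]
{s2, s3, s4, s5} --1--> {s0, s1, s2, s3}  [new]
{s0, s2, s3, s4, s5} --0--> {s0, s1, s2, s3, s4, s5}  [seen]
{s0, s2, s3, s4, s5} --1--> {s0, s1, s2, s3, s4, s5}  [seen]
{s0, s1, s2, s3, s4, s5} --0--> {s0, s1, s2, s3, s4, s5}  [seen]
{s0, s1, s2, s3, s4, s5} --1--> {s0, s1, s2, s3, s4, s5}  [seen]
{s0, s1, s2, s3} --0--> {s0, s1, s2, s3, s4, s5}  [seen]
{s0, s1, s2, s3} --1--> {s0, s1, s2, s3, s4, s5}  [seen]
Reachable DFA states: {s0}, {s2, s3, s4, s5}, {s0, s2, s3, s4, s5}, {s0, s1, s2, s3, s4, s5}, {s0, s1, s2, s3}.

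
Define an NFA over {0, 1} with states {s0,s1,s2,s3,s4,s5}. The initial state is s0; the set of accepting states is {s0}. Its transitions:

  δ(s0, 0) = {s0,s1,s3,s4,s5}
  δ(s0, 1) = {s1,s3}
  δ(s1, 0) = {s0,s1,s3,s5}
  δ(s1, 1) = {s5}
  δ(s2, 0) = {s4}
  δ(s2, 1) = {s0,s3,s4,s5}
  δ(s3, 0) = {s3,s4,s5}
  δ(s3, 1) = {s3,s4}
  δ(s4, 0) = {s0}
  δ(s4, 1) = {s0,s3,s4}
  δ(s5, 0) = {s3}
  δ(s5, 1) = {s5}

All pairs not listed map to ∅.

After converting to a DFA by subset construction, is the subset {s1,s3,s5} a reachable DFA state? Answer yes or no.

no

Start state of the DFA: {s0}.
{s0} --0--> {s0,s1,s3,s4,s5}  [new]
{s0} --1--> {s1,s3}  [new]
{s0,s1,s3,s4,s5} --0--> {s0,s1,s3,s4,s5}  [seen]
{s0,s1,s3,s4,s5} --1--> {s0,s1,s3,s4,s5}  [seen]
{s1,s3} --0--> {s0,s1,s3,s4,s5}  [seen]
{s1,s3} --1--> {s3,s4,s5}  [new]
{s3,s4,s5} --0--> {s0,s3,s4,s5}  [new]
{s3,s4,s5} --1--> {s0,s3,s4,s5}  [seen]
{s0,s3,s4,s5} --0--> {s0,s1,s3,s4,s5}  [seen]
{s0,s3,s4,s5} --1--> {s0,s1,s3,s4,s5}  [seen]
Reachable DFA states: {s0}, {s0,s1,s3,s4,s5}, {s1,s3}, {s3,s4,s5}, {s0,s3,s4,s5}.
{s1,s3,s5} is not among them.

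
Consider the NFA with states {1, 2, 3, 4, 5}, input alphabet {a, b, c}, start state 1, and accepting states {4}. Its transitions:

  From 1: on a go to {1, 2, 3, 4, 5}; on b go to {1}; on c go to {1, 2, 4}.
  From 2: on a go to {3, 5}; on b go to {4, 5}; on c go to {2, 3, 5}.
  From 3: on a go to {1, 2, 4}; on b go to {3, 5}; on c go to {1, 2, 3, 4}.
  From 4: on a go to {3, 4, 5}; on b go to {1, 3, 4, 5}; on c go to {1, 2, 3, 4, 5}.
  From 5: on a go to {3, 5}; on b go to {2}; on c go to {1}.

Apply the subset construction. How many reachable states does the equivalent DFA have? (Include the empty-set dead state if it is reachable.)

Start state of the DFA: {1}.
{1} --a--> {1, 2, 3, 4, 5}  [new]
{1} --b--> {1}  [seen]
{1} --c--> {1, 2, 4}  [new]
{1, 2, 3, 4, 5} --a--> {1, 2, 3, 4, 5}  [seen]
{1, 2, 3, 4, 5} --b--> {1, 2, 3, 4, 5}  [seen]
{1, 2, 3, 4, 5} --c--> {1, 2, 3, 4, 5}  [seen]
{1, 2, 4} --a--> {1, 2, 3, 4, 5}  [seen]
{1, 2, 4} --b--> {1, 3, 4, 5}  [new]
{1, 2, 4} --c--> {1, 2, 3, 4, 5}  [seen]
{1, 3, 4, 5} --a--> {1, 2, 3, 4, 5}  [seen]
{1, 3, 4, 5} --b--> {1, 2, 3, 4, 5}  [seen]
{1, 3, 4, 5} --c--> {1, 2, 3, 4, 5}  [seen]
Reachable DFA states: {1}, {1, 2, 3, 4, 5}, {1, 2, 4}, {1, 3, 4, 5}.

4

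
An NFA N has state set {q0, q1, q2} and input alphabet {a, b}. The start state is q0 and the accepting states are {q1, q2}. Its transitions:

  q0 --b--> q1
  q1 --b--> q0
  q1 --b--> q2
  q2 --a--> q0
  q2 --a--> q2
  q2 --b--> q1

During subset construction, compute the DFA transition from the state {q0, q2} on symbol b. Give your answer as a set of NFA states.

{q1}

δ(q0,b) = {q1}; δ(q2,b) = {q1}.
Union: {q1}.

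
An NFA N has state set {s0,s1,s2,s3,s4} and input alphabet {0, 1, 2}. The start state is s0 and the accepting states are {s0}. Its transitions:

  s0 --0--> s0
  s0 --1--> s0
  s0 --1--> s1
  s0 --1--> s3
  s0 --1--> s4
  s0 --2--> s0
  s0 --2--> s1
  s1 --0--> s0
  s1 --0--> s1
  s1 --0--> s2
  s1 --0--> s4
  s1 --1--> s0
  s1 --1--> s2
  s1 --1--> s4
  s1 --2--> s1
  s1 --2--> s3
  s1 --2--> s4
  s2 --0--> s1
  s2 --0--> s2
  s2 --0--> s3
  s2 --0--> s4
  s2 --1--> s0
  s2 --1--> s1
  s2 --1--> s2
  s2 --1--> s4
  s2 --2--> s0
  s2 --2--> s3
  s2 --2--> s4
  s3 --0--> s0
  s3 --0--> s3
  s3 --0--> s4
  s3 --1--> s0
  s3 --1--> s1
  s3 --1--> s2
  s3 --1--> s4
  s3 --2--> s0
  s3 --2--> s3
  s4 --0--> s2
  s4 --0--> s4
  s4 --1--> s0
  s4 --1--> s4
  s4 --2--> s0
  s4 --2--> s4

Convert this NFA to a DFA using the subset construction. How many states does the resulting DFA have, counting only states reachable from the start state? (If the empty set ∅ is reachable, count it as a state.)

5

Start state of the DFA: {s0}.
{s0} --0--> {s0}  [seen]
{s0} --1--> {s0,s1,s3,s4}  [new]
{s0} --2--> {s0,s1}  [new]
{s0,s1,s3,s4} --0--> {s0,s1,s2,s3,s4}  [new]
{s0,s1,s3,s4} --1--> {s0,s1,s2,s3,s4}  [seen]
{s0,s1,s3,s4} --2--> {s0,s1,s3,s4}  [seen]
{s0,s1} --0--> {s0,s1,s2,s4}  [new]
{s0,s1} --1--> {s0,s1,s2,s3,s4}  [seen]
{s0,s1} --2--> {s0,s1,s3,s4}  [seen]
{s0,s1,s2,s3,s4} --0--> {s0,s1,s2,s3,s4}  [seen]
{s0,s1,s2,s3,s4} --1--> {s0,s1,s2,s3,s4}  [seen]
{s0,s1,s2,s3,s4} --2--> {s0,s1,s3,s4}  [seen]
{s0,s1,s2,s4} --0--> {s0,s1,s2,s3,s4}  [seen]
{s0,s1,s2,s4} --1--> {s0,s1,s2,s3,s4}  [seen]
{s0,s1,s2,s4} --2--> {s0,s1,s3,s4}  [seen]
Reachable DFA states: {s0}, {s0,s1,s3,s4}, {s0,s1}, {s0,s1,s2,s3,s4}, {s0,s1,s2,s4}.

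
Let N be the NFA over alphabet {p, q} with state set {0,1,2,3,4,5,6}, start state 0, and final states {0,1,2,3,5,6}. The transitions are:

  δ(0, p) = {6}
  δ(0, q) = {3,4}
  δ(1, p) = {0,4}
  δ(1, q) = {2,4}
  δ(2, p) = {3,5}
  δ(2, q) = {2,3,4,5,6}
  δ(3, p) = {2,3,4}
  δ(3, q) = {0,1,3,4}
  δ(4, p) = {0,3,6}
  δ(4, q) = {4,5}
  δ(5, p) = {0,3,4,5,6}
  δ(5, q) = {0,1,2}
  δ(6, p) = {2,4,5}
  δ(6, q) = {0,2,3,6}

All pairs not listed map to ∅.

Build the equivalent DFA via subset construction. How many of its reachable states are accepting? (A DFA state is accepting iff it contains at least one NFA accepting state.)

Start state of the DFA: {0}.
{0} --p--> {6}  [new]
{0} --q--> {3,4}  [new]
{6} --p--> {2,4,5}  [new]
{6} --q--> {0,2,3,6}  [new]
{3,4} --p--> {0,2,3,4,6}  [new]
{3,4} --q--> {0,1,3,4,5}  [new]
{2,4,5} --p--> {0,3,4,5,6}  [new]
{2,4,5} --q--> {0,1,2,3,4,5,6}  [new]
{0,2,3,6} --p--> {2,3,4,5,6}  [new]
{0,2,3,6} --q--> {0,1,2,3,4,5,6}  [seen]
{0,2,3,4,6} --p--> {0,2,3,4,5,6}  [new]
{0,2,3,4,6} --q--> {0,1,2,3,4,5,6}  [seen]
{0,1,3,4,5} --p--> {0,2,3,4,5,6}  [seen]
{0,1,3,4,5} --q--> {0,1,2,3,4,5}  [new]
{0,3,4,5,6} --p--> {0,2,3,4,5,6}  [seen]
{0,3,4,5,6} --q--> {0,1,2,3,4,5,6}  [seen]
{0,1,2,3,4,5,6} --p--> {0,2,3,4,5,6}  [seen]
{0,1,2,3,4,5,6} --q--> {0,1,2,3,4,5,6}  [seen]
{2,3,4,5,6} --p--> {0,2,3,4,5,6}  [seen]
{2,3,4,5,6} --q--> {0,1,2,3,4,5,6}  [seen]
{0,2,3,4,5,6} --p--> {0,2,3,4,5,6}  [seen]
{0,2,3,4,5,6} --q--> {0,1,2,3,4,5,6}  [seen]
{0,1,2,3,4,5} --p--> {0,2,3,4,5,6}  [seen]
{0,1,2,3,4,5} --q--> {0,1,2,3,4,5,6}  [seen]
Reachable DFA states: {0}, {6}, {3,4}, {2,4,5}, {0,2,3,6}, {0,2,3,4,6}, {0,1,3,4,5}, {0,3,4,5,6}, {0,1,2,3,4,5,6}, {2,3,4,5,6}, {0,2,3,4,5,6}, {0,1,2,3,4,5}.
Accepting DFA states (contain an NFA accepting state): {0}, {6}, {3,4}, {2,4,5}, {0,2,3,6}, {0,2,3,4,6}, {0,1,3,4,5}, {0,3,4,5,6}, {0,1,2,3,4,5,6}, {2,3,4,5,6}, {0,2,3,4,5,6}, {0,1,2,3,4,5}.

12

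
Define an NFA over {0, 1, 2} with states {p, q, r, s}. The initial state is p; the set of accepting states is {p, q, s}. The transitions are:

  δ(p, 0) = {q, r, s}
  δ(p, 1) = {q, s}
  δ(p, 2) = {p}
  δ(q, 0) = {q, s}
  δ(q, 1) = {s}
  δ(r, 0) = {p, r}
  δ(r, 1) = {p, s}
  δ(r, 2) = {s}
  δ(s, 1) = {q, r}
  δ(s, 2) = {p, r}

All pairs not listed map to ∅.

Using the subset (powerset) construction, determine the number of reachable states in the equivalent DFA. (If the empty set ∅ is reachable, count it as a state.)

Start state of the DFA: {p}.
{p} --0--> {q, r, s}  [new]
{p} --1--> {q, s}  [new]
{p} --2--> {p}  [seen]
{q, r, s} --0--> {p, q, r, s}  [new]
{q, r, s} --1--> {p, q, r, s}  [seen]
{q, r, s} --2--> {p, r, s}  [new]
{q, s} --0--> {q, s}  [seen]
{q, s} --1--> {q, r, s}  [seen]
{q, s} --2--> {p, r}  [new]
{p, q, r, s} --0--> {p, q, r, s}  [seen]
{p, q, r, s} --1--> {p, q, r, s}  [seen]
{p, q, r, s} --2--> {p, r, s}  [seen]
{p, r, s} --0--> {p, q, r, s}  [seen]
{p, r, s} --1--> {p, q, r, s}  [seen]
{p, r, s} --2--> {p, r, s}  [seen]
{p, r} --0--> {p, q, r, s}  [seen]
{p, r} --1--> {p, q, s}  [new]
{p, r} --2--> {p, s}  [new]
{p, q, s} --0--> {q, r, s}  [seen]
{p, q, s} --1--> {q, r, s}  [seen]
{p, q, s} --2--> {p, r}  [seen]
{p, s} --0--> {q, r, s}  [seen]
{p, s} --1--> {q, r, s}  [seen]
{p, s} --2--> {p, r}  [seen]
Reachable DFA states: {p}, {q, r, s}, {q, s}, {p, q, r, s}, {p, r, s}, {p, r}, {p, q, s}, {p, s}.

8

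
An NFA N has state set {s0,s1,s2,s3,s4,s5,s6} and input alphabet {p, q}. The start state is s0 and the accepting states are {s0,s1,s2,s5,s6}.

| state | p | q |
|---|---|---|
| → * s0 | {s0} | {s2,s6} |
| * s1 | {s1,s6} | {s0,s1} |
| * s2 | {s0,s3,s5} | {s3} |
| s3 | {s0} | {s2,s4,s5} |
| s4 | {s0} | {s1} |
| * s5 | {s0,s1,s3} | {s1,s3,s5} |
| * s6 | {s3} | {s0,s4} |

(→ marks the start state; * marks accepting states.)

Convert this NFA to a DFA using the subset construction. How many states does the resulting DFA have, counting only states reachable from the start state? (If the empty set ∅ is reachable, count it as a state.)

16

Start state of the DFA: {s0}.
{s0} --p--> {s0}  [seen]
{s0} --q--> {s2,s6}  [new]
{s2,s6} --p--> {s0,s3,s5}  [new]
{s2,s6} --q--> {s0,s3,s4}  [new]
{s0,s3,s5} --p--> {s0,s1,s3}  [new]
{s0,s3,s5} --q--> {s1,s2,s3,s4,s5,s6}  [new]
{s0,s3,s4} --p--> {s0}  [seen]
{s0,s3,s4} --q--> {s1,s2,s4,s5,s6}  [new]
{s0,s1,s3} --p--> {s0,s1,s6}  [new]
{s0,s1,s3} --q--> {s0,s1,s2,s4,s5,s6}  [new]
{s1,s2,s3,s4,s5,s6} --p--> {s0,s1,s3,s5,s6}  [new]
{s1,s2,s3,s4,s5,s6} --q--> {s0,s1,s2,s3,s4,s5}  [new]
{s1,s2,s4,s5,s6} --p--> {s0,s1,s3,s5,s6}  [seen]
{s1,s2,s4,s5,s6} --q--> {s0,s1,s3,s4,s5}  [new]
{s0,s1,s6} --p--> {s0,s1,s3,s6}  [new]
{s0,s1,s6} --q--> {s0,s1,s2,s4,s6}  [new]
{s0,s1,s2,s4,s5,s6} --p--> {s0,s1,s3,s5,s6}  [seen]
{s0,s1,s2,s4,s5,s6} --q--> {s0,s1,s2,s3,s4,s5,s6}  [new]
{s0,s1,s3,s5,s6} --p--> {s0,s1,s3,s6}  [seen]
{s0,s1,s3,s5,s6} --q--> {s0,s1,s2,s3,s4,s5,s6}  [seen]
{s0,s1,s2,s3,s4,s5} --p--> {s0,s1,s3,s5,s6}  [seen]
{s0,s1,s2,s3,s4,s5} --q--> {s0,s1,s2,s3,s4,s5,s6}  [seen]
{s0,s1,s3,s4,s5} --p--> {s0,s1,s3,s6}  [seen]
{s0,s1,s3,s4,s5} --q--> {s0,s1,s2,s3,s4,s5,s6}  [seen]
{s0,s1,s3,s6} --p--> {s0,s1,s3,s6}  [seen]
{s0,s1,s3,s6} --q--> {s0,s1,s2,s4,s5,s6}  [seen]
{s0,s1,s2,s4,s6} --p--> {s0,s1,s3,s5,s6}  [seen]
{s0,s1,s2,s4,s6} --q--> {s0,s1,s2,s3,s4,s6}  [new]
{s0,s1,s2,s3,s4,s5,s6} --p--> {s0,s1,s3,s5,s6}  [seen]
{s0,s1,s2,s3,s4,s5,s6} --q--> {s0,s1,s2,s3,s4,s5,s6}  [seen]
{s0,s1,s2,s3,s4,s6} --p--> {s0,s1,s3,s5,s6}  [seen]
{s0,s1,s2,s3,s4,s6} --q--> {s0,s1,s2,s3,s4,s5,s6}  [seen]
Reachable DFA states: {s0}, {s2,s6}, {s0,s3,s5}, {s0,s3,s4}, {s0,s1,s3}, {s1,s2,s3,s4,s5,s6}, {s1,s2,s4,s5,s6}, {s0,s1,s6}, {s0,s1,s2,s4,s5,s6}, {s0,s1,s3,s5,s6}, {s0,s1,s2,s3,s4,s5}, {s0,s1,s3,s4,s5}, {s0,s1,s3,s6}, {s0,s1,s2,s4,s6}, {s0,s1,s2,s3,s4,s5,s6}, {s0,s1,s2,s3,s4,s6}.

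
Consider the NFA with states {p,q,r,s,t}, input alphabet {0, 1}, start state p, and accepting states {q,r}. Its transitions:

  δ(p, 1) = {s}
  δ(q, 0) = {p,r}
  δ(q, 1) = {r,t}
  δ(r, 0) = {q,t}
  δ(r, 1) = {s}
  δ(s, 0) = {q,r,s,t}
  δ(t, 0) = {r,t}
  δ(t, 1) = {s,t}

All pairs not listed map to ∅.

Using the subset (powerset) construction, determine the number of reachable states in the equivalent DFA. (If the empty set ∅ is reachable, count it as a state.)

Start state of the DFA: {p}.
{p} --0--> ∅  [new]
{p} --1--> {s}  [new]
∅ --0--> ∅  [seen]
∅ --1--> ∅  [seen]
{s} --0--> {q,r,s,t}  [new]
{s} --1--> ∅  [seen]
{q,r,s,t} --0--> {p,q,r,s,t}  [new]
{q,r,s,t} --1--> {r,s,t}  [new]
{p,q,r,s,t} --0--> {p,q,r,s,t}  [seen]
{p,q,r,s,t} --1--> {r,s,t}  [seen]
{r,s,t} --0--> {q,r,s,t}  [seen]
{r,s,t} --1--> {s,t}  [new]
{s,t} --0--> {q,r,s,t}  [seen]
{s,t} --1--> {s,t}  [seen]
Reachable DFA states: {p}, ∅, {s}, {q,r,s,t}, {p,q,r,s,t}, {r,s,t}, {s,t}.

7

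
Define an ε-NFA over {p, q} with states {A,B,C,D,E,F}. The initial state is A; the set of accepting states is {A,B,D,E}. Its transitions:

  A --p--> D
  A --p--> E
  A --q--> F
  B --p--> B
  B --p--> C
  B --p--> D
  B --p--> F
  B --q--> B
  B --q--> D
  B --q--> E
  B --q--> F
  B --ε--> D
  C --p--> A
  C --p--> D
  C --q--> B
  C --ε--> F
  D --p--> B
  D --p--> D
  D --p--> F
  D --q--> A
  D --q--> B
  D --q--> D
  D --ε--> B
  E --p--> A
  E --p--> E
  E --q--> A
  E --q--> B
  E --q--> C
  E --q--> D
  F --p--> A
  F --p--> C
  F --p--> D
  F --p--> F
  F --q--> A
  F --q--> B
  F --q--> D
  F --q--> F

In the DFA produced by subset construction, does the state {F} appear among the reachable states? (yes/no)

Start state of the DFA: {A} (ε-closure of the NFA start).
{A} --p--> {B,D,E}  [new]
{A} --q--> {F}  [new]
{B,D,E} --p--> {A,B,C,D,E,F}  [new]
{B,D,E} --q--> {A,B,C,D,E,F}  [seen]
{F} --p--> {A,B,C,D,F}  [new]
{F} --q--> {A,B,D,F}  [new]
{A,B,C,D,E,F} --p--> {A,B,C,D,E,F}  [seen]
{A,B,C,D,E,F} --q--> {A,B,C,D,E,F}  [seen]
{A,B,C,D,F} --p--> {A,B,C,D,E,F}  [seen]
{A,B,C,D,F} --q--> {A,B,D,E,F}  [new]
{A,B,D,F} --p--> {A,B,C,D,E,F}  [seen]
{A,B,D,F} --q--> {A,B,D,E,F}  [seen]
{A,B,D,E,F} --p--> {A,B,C,D,E,F}  [seen]
{A,B,D,E,F} --q--> {A,B,C,D,E,F}  [seen]
Reachable DFA states: {A}, {B,D,E}, {F}, {A,B,C,D,E,F}, {A,B,C,D,F}, {A,B,D,F}, {A,B,D,E,F}.
{F} is among them.

yes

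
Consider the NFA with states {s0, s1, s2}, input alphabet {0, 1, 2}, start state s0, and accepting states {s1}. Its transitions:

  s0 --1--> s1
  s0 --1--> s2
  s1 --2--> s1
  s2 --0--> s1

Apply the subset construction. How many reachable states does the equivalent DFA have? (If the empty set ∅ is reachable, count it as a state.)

Start state of the DFA: {s0}.
{s0} --0--> ∅  [new]
{s0} --1--> {s1, s2}  [new]
{s0} --2--> ∅  [seen]
∅ --0--> ∅  [seen]
∅ --1--> ∅  [seen]
∅ --2--> ∅  [seen]
{s1, s2} --0--> {s1}  [new]
{s1, s2} --1--> ∅  [seen]
{s1, s2} --2--> {s1}  [seen]
{s1} --0--> ∅  [seen]
{s1} --1--> ∅  [seen]
{s1} --2--> {s1}  [seen]
Reachable DFA states: {s0}, ∅, {s1, s2}, {s1}.

4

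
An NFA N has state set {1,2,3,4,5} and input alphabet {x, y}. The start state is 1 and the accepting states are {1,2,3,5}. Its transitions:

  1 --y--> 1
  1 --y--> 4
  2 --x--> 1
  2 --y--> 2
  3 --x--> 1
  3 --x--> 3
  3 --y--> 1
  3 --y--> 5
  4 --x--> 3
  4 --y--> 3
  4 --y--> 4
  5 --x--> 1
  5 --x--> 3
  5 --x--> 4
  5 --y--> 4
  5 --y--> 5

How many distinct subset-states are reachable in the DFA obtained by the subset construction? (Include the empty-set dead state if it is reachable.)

9

Start state of the DFA: {1}.
{1} --x--> ∅  [new]
{1} --y--> {1,4}  [new]
∅ --x--> ∅  [seen]
∅ --y--> ∅  [seen]
{1,4} --x--> {3}  [new]
{1,4} --y--> {1,3,4}  [new]
{3} --x--> {1,3}  [new]
{3} --y--> {1,5}  [new]
{1,3,4} --x--> {1,3}  [seen]
{1,3,4} --y--> {1,3,4,5}  [new]
{1,3} --x--> {1,3}  [seen]
{1,3} --y--> {1,4,5}  [new]
{1,5} --x--> {1,3,4}  [seen]
{1,5} --y--> {1,4,5}  [seen]
{1,3,4,5} --x--> {1,3,4}  [seen]
{1,3,4,5} --y--> {1,3,4,5}  [seen]
{1,4,5} --x--> {1,3,4}  [seen]
{1,4,5} --y--> {1,3,4,5}  [seen]
Reachable DFA states: {1}, ∅, {1,4}, {3}, {1,3,4}, {1,3}, {1,5}, {1,3,4,5}, {1,4,5}.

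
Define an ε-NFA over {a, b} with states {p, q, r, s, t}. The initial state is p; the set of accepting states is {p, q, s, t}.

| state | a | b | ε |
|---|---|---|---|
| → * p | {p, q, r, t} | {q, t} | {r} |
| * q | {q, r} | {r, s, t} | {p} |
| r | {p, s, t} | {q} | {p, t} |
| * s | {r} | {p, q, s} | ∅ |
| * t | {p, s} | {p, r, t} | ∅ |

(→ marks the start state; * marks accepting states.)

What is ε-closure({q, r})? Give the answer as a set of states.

{p, q, r, t}

Begin with {q, r}.
q →ε {p}; add p.
r →ε {p, t}; add t.
ε-closure = {p, q, r, t}.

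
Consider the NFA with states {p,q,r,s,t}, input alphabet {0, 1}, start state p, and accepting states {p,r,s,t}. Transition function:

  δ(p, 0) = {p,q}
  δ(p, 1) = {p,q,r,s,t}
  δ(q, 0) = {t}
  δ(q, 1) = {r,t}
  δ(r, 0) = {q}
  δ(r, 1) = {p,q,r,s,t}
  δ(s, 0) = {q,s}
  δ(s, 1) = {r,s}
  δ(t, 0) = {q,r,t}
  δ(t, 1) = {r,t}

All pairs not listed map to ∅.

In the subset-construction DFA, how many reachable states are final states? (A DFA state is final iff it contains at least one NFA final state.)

5

Start state of the DFA: {p}.
{p} --0--> {p,q}  [new]
{p} --1--> {p,q,r,s,t}  [new]
{p,q} --0--> {p,q,t}  [new]
{p,q} --1--> {p,q,r,s,t}  [seen]
{p,q,r,s,t} --0--> {p,q,r,s,t}  [seen]
{p,q,r,s,t} --1--> {p,q,r,s,t}  [seen]
{p,q,t} --0--> {p,q,r,t}  [new]
{p,q,t} --1--> {p,q,r,s,t}  [seen]
{p,q,r,t} --0--> {p,q,r,t}  [seen]
{p,q,r,t} --1--> {p,q,r,s,t}  [seen]
Reachable DFA states: {p}, {p,q}, {p,q,r,s,t}, {p,q,t}, {p,q,r,t}.
Accepting DFA states (contain an NFA accepting state): {p}, {p,q}, {p,q,r,s,t}, {p,q,t}, {p,q,r,t}.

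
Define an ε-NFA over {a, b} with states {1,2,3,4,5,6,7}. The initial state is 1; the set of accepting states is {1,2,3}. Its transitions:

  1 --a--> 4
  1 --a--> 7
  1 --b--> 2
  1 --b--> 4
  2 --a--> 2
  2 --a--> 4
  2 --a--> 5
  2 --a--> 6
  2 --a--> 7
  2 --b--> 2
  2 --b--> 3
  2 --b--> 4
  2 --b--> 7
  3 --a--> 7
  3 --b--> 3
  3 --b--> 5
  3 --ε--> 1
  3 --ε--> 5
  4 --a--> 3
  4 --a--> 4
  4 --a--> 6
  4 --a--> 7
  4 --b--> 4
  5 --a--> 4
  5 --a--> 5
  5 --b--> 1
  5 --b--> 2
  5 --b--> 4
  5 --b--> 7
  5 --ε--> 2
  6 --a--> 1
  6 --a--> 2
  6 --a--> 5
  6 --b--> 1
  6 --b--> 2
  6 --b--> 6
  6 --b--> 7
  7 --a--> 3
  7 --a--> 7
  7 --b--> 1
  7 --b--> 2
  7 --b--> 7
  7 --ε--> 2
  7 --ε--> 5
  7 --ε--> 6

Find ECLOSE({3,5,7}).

Begin with {3,5,7}.
3 →ε {1,5}; add 1.
5 →ε {2}; add 2.
7 →ε {2,5,6}; add 6.
ε-closure = {1,2,3,5,6,7}.

{1,2,3,5,6,7}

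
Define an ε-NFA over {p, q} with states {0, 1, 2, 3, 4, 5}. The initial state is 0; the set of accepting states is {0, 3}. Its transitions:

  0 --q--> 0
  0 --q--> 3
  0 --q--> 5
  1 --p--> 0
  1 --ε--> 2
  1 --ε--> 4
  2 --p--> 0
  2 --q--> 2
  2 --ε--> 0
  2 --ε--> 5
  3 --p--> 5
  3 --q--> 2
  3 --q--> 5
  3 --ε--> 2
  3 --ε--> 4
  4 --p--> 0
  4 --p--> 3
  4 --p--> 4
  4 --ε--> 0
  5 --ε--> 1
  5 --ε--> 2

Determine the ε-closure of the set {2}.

Begin with {2}.
2 →ε {0, 5}; add 0, 5.
5 →ε {1, 2}; add 1.
1 →ε {2, 4}; add 4.
ε-closure = {0, 1, 2, 4, 5}.

{0, 1, 2, 4, 5}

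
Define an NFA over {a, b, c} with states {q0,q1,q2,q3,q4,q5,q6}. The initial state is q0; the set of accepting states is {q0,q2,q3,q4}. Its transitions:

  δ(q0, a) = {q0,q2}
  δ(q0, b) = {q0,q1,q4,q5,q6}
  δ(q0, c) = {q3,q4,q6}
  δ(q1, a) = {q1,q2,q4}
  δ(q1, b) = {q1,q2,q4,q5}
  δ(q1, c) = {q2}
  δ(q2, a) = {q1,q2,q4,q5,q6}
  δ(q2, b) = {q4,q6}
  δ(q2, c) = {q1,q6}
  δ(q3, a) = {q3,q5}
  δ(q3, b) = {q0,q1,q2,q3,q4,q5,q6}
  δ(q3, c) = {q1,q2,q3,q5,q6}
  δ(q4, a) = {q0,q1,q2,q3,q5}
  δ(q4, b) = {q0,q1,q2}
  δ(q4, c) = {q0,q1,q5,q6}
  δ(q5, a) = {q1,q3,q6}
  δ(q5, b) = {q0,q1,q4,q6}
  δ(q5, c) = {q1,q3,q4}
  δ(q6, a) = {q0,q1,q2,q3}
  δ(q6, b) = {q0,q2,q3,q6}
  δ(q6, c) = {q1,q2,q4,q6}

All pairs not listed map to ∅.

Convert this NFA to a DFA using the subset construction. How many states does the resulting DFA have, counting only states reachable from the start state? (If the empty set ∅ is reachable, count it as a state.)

Start state of the DFA: {q0}.
{q0} --a--> {q0,q2}  [new]
{q0} --b--> {q0,q1,q4,q5,q6}  [new]
{q0} --c--> {q3,q4,q6}  [new]
{q0,q2} --a--> {q0,q1,q2,q4,q5,q6}  [new]
{q0,q2} --b--> {q0,q1,q4,q5,q6}  [seen]
{q0,q2} --c--> {q1,q3,q4,q6}  [new]
{q0,q1,q4,q5,q6} --a--> {q0,q1,q2,q3,q4,q5,q6}  [new]
{q0,q1,q4,q5,q6} --b--> {q0,q1,q2,q3,q4,q5,q6}  [seen]
{q0,q1,q4,q5,q6} --c--> {q0,q1,q2,q3,q4,q5,q6}  [seen]
{q3,q4,q6} --a--> {q0,q1,q2,q3,q5}  [new]
{q3,q4,q6} --b--> {q0,q1,q2,q3,q4,q5,q6}  [seen]
{q3,q4,q6} --c--> {q0,q1,q2,q3,q4,q5,q6}  [seen]
{q0,q1,q2,q4,q5,q6} --a--> {q0,q1,q2,q3,q4,q5,q6}  [seen]
{q0,q1,q2,q4,q5,q6} --b--> {q0,q1,q2,q3,q4,q5,q6}  [seen]
{q0,q1,q2,q4,q5,q6} --c--> {q0,q1,q2,q3,q4,q5,q6}  [seen]
{q1,q3,q4,q6} --a--> {q0,q1,q2,q3,q4,q5}  [new]
{q1,q3,q4,q6} --b--> {q0,q1,q2,q3,q4,q5,q6}  [seen]
{q1,q3,q4,q6} --c--> {q0,q1,q2,q3,q4,q5,q6}  [seen]
{q0,q1,q2,q3,q4,q5,q6} --a--> {q0,q1,q2,q3,q4,q5,q6}  [seen]
{q0,q1,q2,q3,q4,q5,q6} --b--> {q0,q1,q2,q3,q4,q5,q6}  [seen]
{q0,q1,q2,q3,q4,q5,q6} --c--> {q0,q1,q2,q3,q4,q5,q6}  [seen]
{q0,q1,q2,q3,q5} --a--> {q0,q1,q2,q3,q4,q5,q6}  [seen]
{q0,q1,q2,q3,q5} --b--> {q0,q1,q2,q3,q4,q5,q6}  [seen]
{q0,q1,q2,q3,q5} --c--> {q1,q2,q3,q4,q5,q6}  [new]
{q0,q1,q2,q3,q4,q5} --a--> {q0,q1,q2,q3,q4,q5,q6}  [seen]
{q0,q1,q2,q3,q4,q5} --b--> {q0,q1,q2,q3,q4,q5,q6}  [seen]
{q0,q1,q2,q3,q4,q5} --c--> {q0,q1,q2,q3,q4,q5,q6}  [seen]
{q1,q2,q3,q4,q5,q6} --a--> {q0,q1,q2,q3,q4,q5,q6}  [seen]
{q1,q2,q3,q4,q5,q6} --b--> {q0,q1,q2,q3,q4,q5,q6}  [seen]
{q1,q2,q3,q4,q5,q6} --c--> {q0,q1,q2,q3,q4,q5,q6}  [seen]
Reachable DFA states: {q0}, {q0,q2}, {q0,q1,q4,q5,q6}, {q3,q4,q6}, {q0,q1,q2,q4,q5,q6}, {q1,q3,q4,q6}, {q0,q1,q2,q3,q4,q5,q6}, {q0,q1,q2,q3,q5}, {q0,q1,q2,q3,q4,q5}, {q1,q2,q3,q4,q5,q6}.

10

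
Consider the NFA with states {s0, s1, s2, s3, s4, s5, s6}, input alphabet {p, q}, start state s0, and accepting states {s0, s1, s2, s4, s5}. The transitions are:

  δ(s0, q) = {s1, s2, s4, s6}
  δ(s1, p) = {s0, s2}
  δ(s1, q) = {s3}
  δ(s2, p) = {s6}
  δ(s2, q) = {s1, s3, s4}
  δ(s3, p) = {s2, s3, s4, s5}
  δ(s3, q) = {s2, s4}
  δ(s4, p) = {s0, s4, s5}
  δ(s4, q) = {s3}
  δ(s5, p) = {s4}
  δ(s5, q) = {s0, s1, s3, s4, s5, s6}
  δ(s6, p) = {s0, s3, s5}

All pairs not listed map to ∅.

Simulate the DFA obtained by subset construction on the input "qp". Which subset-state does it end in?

Start: {s0}.
δ(s0,q) = {s1, s2, s4, s6}.
Union: {s1, s2, s4, s6}.
After q: {s1, s2, s4, s6}.
δ(s1,p) = {s0, s2}; δ(s2,p) = {s6}; δ(s4,p) = {s0, s4, s5}; δ(s6,p) = {s0, s3, s5}.
Union: {s0, s2, s3, s4, s5, s6}.
After p: {s0, s2, s3, s4, s5, s6}.

{s0, s2, s3, s4, s5, s6}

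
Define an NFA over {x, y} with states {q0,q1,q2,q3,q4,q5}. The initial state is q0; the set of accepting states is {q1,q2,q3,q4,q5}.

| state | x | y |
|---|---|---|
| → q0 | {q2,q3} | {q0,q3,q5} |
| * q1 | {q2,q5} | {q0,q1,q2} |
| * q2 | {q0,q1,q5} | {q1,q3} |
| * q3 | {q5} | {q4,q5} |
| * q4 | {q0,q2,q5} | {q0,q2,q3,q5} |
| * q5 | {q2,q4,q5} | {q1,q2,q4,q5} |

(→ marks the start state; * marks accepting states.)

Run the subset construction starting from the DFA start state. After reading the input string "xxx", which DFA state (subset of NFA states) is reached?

{q2,q3,q4,q5}

Start: {q0}.
δ(q0,x) = {q2,q3}.
Union: {q2,q3}.
After x: {q2,q3}.
δ(q2,x) = {q0,q1,q5}; δ(q3,x) = {q5}.
Union: {q0,q1,q5}.
After x: {q0,q1,q5}.
δ(q0,x) = {q2,q3}; δ(q1,x) = {q2,q5}; δ(q5,x) = {q2,q4,q5}.
Union: {q2,q3,q4,q5}.
After x: {q2,q3,q4,q5}.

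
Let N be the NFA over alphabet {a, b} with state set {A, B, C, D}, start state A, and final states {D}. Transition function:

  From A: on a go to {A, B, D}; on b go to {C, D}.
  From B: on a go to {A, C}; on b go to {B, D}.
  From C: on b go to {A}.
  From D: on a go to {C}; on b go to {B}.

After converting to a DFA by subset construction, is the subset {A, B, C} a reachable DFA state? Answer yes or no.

Start state of the DFA: {A}.
{A} --a--> {A, B, D}  [new]
{A} --b--> {C, D}  [new]
{A, B, D} --a--> {A, B, C, D}  [new]
{A, B, D} --b--> {B, C, D}  [new]
{C, D} --a--> {C}  [new]
{C, D} --b--> {A, B}  [new]
{A, B, C, D} --a--> {A, B, C, D}  [seen]
{A, B, C, D} --b--> {A, B, C, D}  [seen]
{B, C, D} --a--> {A, C}  [new]
{B, C, D} --b--> {A, B, D}  [seen]
{C} --a--> ∅  [new]
{C} --b--> {A}  [seen]
{A, B} --a--> {A, B, C, D}  [seen]
{A, B} --b--> {B, C, D}  [seen]
{A, C} --a--> {A, B, D}  [seen]
{A, C} --b--> {A, C, D}  [new]
∅ --a--> ∅  [seen]
∅ --b--> ∅  [seen]
{A, C, D} --a--> {A, B, C, D}  [seen]
{A, C, D} --b--> {A, B, C, D}  [seen]
Reachable DFA states: {A}, {A, B, D}, {C, D}, {A, B, C, D}, {B, C, D}, {C}, {A, B}, {A, C}, ∅, {A, C, D}.
{A, B, C} is not among them.

no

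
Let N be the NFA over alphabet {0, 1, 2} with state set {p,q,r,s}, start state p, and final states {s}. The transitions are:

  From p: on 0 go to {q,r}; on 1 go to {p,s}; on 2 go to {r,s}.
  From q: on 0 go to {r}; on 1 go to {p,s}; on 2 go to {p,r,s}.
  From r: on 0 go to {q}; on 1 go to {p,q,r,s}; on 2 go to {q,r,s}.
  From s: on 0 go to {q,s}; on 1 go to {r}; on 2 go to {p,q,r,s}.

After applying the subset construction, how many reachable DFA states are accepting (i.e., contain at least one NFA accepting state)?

Start state of the DFA: {p}.
{p} --0--> {q,r}  [new]
{p} --1--> {p,s}  [new]
{p} --2--> {r,s}  [new]
{q,r} --0--> {q,r}  [seen]
{q,r} --1--> {p,q,r,s}  [new]
{q,r} --2--> {p,q,r,s}  [seen]
{p,s} --0--> {q,r,s}  [new]
{p,s} --1--> {p,r,s}  [new]
{p,s} --2--> {p,q,r,s}  [seen]
{r,s} --0--> {q,s}  [new]
{r,s} --1--> {p,q,r,s}  [seen]
{r,s} --2--> {p,q,r,s}  [seen]
{p,q,r,s} --0--> {q,r,s}  [seen]
{p,q,r,s} --1--> {p,q,r,s}  [seen]
{p,q,r,s} --2--> {p,q,r,s}  [seen]
{q,r,s} --0--> {q,r,s}  [seen]
{q,r,s} --1--> {p,q,r,s}  [seen]
{q,r,s} --2--> {p,q,r,s}  [seen]
{p,r,s} --0--> {q,r,s}  [seen]
{p,r,s} --1--> {p,q,r,s}  [seen]
{p,r,s} --2--> {p,q,r,s}  [seen]
{q,s} --0--> {q,r,s}  [seen]
{q,s} --1--> {p,r,s}  [seen]
{q,s} --2--> {p,q,r,s}  [seen]
Reachable DFA states: {p}, {q,r}, {p,s}, {r,s}, {p,q,r,s}, {q,r,s}, {p,r,s}, {q,s}.
Accepting DFA states (contain an NFA accepting state): {p,s}, {r,s}, {p,q,r,s}, {q,r,s}, {p,r,s}, {q,s}.

6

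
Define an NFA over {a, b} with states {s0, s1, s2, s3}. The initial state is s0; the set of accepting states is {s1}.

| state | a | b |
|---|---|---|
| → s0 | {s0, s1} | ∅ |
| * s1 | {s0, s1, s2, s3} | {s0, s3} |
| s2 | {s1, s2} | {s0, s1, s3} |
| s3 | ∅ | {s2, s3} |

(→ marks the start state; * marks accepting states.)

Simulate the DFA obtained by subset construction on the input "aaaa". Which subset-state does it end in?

Start: {s0}.
δ(s0,a) = {s0, s1}.
Union: {s0, s1}.
After a: {s0, s1}.
δ(s0,a) = {s0, s1}; δ(s1,a) = {s0, s1, s2, s3}.
Union: {s0, s1, s2, s3}.
After a: {s0, s1, s2, s3}.
δ(s0,a) = {s0, s1}; δ(s1,a) = {s0, s1, s2, s3}; δ(s2,a) = {s1, s2}; δ(s3,a) = ∅.
Union: {s0, s1, s2, s3}.
After a: {s0, s1, s2, s3}.
δ(s0,a) = {s0, s1}; δ(s1,a) = {s0, s1, s2, s3}; δ(s2,a) = {s1, s2}; δ(s3,a) = ∅.
Union: {s0, s1, s2, s3}.
After a: {s0, s1, s2, s3}.

{s0, s1, s2, s3}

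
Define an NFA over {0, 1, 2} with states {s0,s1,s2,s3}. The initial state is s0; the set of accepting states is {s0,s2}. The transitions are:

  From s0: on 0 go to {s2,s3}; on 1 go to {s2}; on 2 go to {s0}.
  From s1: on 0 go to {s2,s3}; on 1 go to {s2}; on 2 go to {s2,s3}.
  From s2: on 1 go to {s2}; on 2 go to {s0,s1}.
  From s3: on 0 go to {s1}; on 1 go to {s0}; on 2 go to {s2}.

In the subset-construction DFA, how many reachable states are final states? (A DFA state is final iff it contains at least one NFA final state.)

9

Start state of the DFA: {s0}.
{s0} --0--> {s2,s3}  [new]
{s0} --1--> {s2}  [new]
{s0} --2--> {s0}  [seen]
{s2,s3} --0--> {s1}  [new]
{s2,s3} --1--> {s0,s2}  [new]
{s2,s3} --2--> {s0,s1,s2}  [new]
{s2} --0--> ∅  [new]
{s2} --1--> {s2}  [seen]
{s2} --2--> {s0,s1}  [new]
{s1} --0--> {s2,s3}  [seen]
{s1} --1--> {s2}  [seen]
{s1} --2--> {s2,s3}  [seen]
{s0,s2} --0--> {s2,s3}  [seen]
{s0,s2} --1--> {s2}  [seen]
{s0,s2} --2--> {s0,s1}  [seen]
{s0,s1,s2} --0--> {s2,s3}  [seen]
{s0,s1,s2} --1--> {s2}  [seen]
{s0,s1,s2} --2--> {s0,s1,s2,s3}  [new]
∅ --0--> ∅  [seen]
∅ --1--> ∅  [seen]
∅ --2--> ∅  [seen]
{s0,s1} --0--> {s2,s3}  [seen]
{s0,s1} --1--> {s2}  [seen]
{s0,s1} --2--> {s0,s2,s3}  [new]
{s0,s1,s2,s3} --0--> {s1,s2,s3}  [new]
{s0,s1,s2,s3} --1--> {s0,s2}  [seen]
{s0,s1,s2,s3} --2--> {s0,s1,s2,s3}  [seen]
{s0,s2,s3} --0--> {s1,s2,s3}  [seen]
{s0,s2,s3} --1--> {s0,s2}  [seen]
{s0,s2,s3} --2--> {s0,s1,s2}  [seen]
{s1,s2,s3} --0--> {s1,s2,s3}  [seen]
{s1,s2,s3} --1--> {s0,s2}  [seen]
{s1,s2,s3} --2--> {s0,s1,s2,s3}  [seen]
Reachable DFA states: {s0}, {s2,s3}, {s2}, {s1}, {s0,s2}, {s0,s1,s2}, ∅, {s0,s1}, {s0,s1,s2,s3}, {s0,s2,s3}, {s1,s2,s3}.
Accepting DFA states (contain an NFA accepting state): {s0}, {s2,s3}, {s2}, {s0,s2}, {s0,s1,s2}, {s0,s1}, {s0,s1,s2,s3}, {s0,s2,s3}, {s1,s2,s3}.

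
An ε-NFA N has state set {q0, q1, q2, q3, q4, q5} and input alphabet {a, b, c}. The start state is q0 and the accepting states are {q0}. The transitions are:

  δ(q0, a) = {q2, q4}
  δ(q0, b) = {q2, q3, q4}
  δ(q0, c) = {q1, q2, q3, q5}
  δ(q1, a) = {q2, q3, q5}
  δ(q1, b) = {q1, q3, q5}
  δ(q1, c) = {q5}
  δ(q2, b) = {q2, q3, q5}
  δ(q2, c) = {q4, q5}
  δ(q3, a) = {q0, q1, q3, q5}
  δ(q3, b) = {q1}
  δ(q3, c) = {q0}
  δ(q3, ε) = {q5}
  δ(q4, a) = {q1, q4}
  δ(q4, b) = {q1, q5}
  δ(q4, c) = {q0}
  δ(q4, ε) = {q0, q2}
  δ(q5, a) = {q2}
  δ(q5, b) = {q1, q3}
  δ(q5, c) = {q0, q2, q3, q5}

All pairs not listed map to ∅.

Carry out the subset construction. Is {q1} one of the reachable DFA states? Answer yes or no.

no

Start state of the DFA: {q0} (ε-closure of the NFA start).
{q0} --a--> {q0, q2, q4}  [new]
{q0} --b--> {q0, q2, q3, q4, q5}  [new]
{q0} --c--> {q1, q2, q3, q5}  [new]
{q0, q2, q4} --a--> {q0, q1, q2, q4}  [new]
{q0, q2, q4} --b--> {q0, q1, q2, q3, q4, q5}  [new]
{q0, q2, q4} --c--> {q0, q1, q2, q3, q4, q5}  [seen]
{q0, q2, q3, q4, q5} --a--> {q0, q1, q2, q3, q4, q5}  [seen]
{q0, q2, q3, q4, q5} --b--> {q0, q1, q2, q3, q4, q5}  [seen]
{q0, q2, q3, q4, q5} --c--> {q0, q1, q2, q3, q4, q5}  [seen]
{q1, q2, q3, q5} --a--> {q0, q1, q2, q3, q5}  [new]
{q1, q2, q3, q5} --b--> {q1, q2, q3, q5}  [seen]
{q1, q2, q3, q5} --c--> {q0, q2, q3, q4, q5}  [seen]
{q0, q1, q2, q4} --a--> {q0, q1, q2, q3, q4, q5}  [seen]
{q0, q1, q2, q4} --b--> {q0, q1, q2, q3, q4, q5}  [seen]
{q0, q1, q2, q4} --c--> {q0, q1, q2, q3, q4, q5}  [seen]
{q0, q1, q2, q3, q4, q5} --a--> {q0, q1, q2, q3, q4, q5}  [seen]
{q0, q1, q2, q3, q4, q5} --b--> {q0, q1, q2, q3, q4, q5}  [seen]
{q0, q1, q2, q3, q4, q5} --c--> {q0, q1, q2, q3, q4, q5}  [seen]
{q0, q1, q2, q3, q5} --a--> {q0, q1, q2, q3, q4, q5}  [seen]
{q0, q1, q2, q3, q5} --b--> {q0, q1, q2, q3, q4, q5}  [seen]
{q0, q1, q2, q3, q5} --c--> {q0, q1, q2, q3, q4, q5}  [seen]
Reachable DFA states: {q0}, {q0, q2, q4}, {q0, q2, q3, q4, q5}, {q1, q2, q3, q5}, {q0, q1, q2, q4}, {q0, q1, q2, q3, q4, q5}, {q0, q1, q2, q3, q5}.
{q1} is not among them.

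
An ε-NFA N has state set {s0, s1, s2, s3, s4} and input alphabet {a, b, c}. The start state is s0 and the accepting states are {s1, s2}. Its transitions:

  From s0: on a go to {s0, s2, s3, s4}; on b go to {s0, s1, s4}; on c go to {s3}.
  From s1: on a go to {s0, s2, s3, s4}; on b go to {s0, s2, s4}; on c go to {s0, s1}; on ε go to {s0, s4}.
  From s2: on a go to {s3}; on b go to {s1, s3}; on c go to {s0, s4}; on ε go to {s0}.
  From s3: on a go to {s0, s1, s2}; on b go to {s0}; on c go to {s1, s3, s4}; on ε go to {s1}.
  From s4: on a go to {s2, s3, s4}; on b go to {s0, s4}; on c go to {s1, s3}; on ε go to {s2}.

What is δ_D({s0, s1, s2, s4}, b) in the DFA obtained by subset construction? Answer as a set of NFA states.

δ(s0,b) = {s0, s1, s4}; δ(s1,b) = {s0, s2, s4}; δ(s2,b) = {s1, s3}; δ(s4,b) = {s0, s4}.
Union: {s0, s1, s2, s3, s4}.

{s0, s1, s2, s3, s4}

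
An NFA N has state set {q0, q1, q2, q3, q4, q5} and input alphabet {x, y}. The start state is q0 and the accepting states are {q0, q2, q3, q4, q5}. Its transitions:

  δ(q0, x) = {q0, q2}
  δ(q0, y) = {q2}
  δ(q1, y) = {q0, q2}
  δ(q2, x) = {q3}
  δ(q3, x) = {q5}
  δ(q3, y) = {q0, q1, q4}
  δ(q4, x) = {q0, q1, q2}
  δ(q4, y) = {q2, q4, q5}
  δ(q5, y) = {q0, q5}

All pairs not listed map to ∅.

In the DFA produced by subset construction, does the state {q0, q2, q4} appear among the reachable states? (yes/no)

no

Start state of the DFA: {q0}.
{q0} --x--> {q0, q2}  [new]
{q0} --y--> {q2}  [new]
{q0, q2} --x--> {q0, q2, q3}  [new]
{q0, q2} --y--> {q2}  [seen]
{q2} --x--> {q3}  [new]
{q2} --y--> ∅  [new]
{q0, q2, q3} --x--> {q0, q2, q3, q5}  [new]
{q0, q2, q3} --y--> {q0, q1, q2, q4}  [new]
{q3} --x--> {q5}  [new]
{q3} --y--> {q0, q1, q4}  [new]
∅ --x--> ∅  [seen]
∅ --y--> ∅  [seen]
{q0, q2, q3, q5} --x--> {q0, q2, q3, q5}  [seen]
{q0, q2, q3, q5} --y--> {q0, q1, q2, q4, q5}  [new]
{q0, q1, q2, q4} --x--> {q0, q1, q2, q3}  [new]
{q0, q1, q2, q4} --y--> {q0, q2, q4, q5}  [new]
{q5} --x--> ∅  [seen]
{q5} --y--> {q0, q5}  [new]
{q0, q1, q4} --x--> {q0, q1, q2}  [new]
{q0, q1, q4} --y--> {q0, q2, q4, q5}  [seen]
{q0, q1, q2, q4, q5} --x--> {q0, q1, q2, q3}  [seen]
{q0, q1, q2, q4, q5} --y--> {q0, q2, q4, q5}  [seen]
{q0, q1, q2, q3} --x--> {q0, q2, q3, q5}  [seen]
{q0, q1, q2, q3} --y--> {q0, q1, q2, q4}  [seen]
{q0, q2, q4, q5} --x--> {q0, q1, q2, q3}  [seen]
{q0, q2, q4, q5} --y--> {q0, q2, q4, q5}  [seen]
{q0, q5} --x--> {q0, q2}  [seen]
{q0, q5} --y--> {q0, q2, q5}  [new]
{q0, q1, q2} --x--> {q0, q2, q3}  [seen]
{q0, q1, q2} --y--> {q0, q2}  [seen]
{q0, q2, q5} --x--> {q0, q2, q3}  [seen]
{q0, q2, q5} --y--> {q0, q2, q5}  [seen]
Reachable DFA states: {q0}, {q0, q2}, {q2}, {q0, q2, q3}, {q3}, ∅, {q0, q2, q3, q5}, {q0, q1, q2, q4}, {q5}, {q0, q1, q4}, {q0, q1, q2, q4, q5}, {q0, q1, q2, q3}, {q0, q2, q4, q5}, {q0, q5}, {q0, q1, q2}, {q0, q2, q5}.
{q0, q2, q4} is not among them.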